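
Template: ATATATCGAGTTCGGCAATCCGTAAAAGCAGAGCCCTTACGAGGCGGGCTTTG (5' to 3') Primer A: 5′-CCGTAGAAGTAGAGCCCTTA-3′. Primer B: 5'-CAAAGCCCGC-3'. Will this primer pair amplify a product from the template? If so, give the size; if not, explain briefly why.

No product — primer A has no binding site in the template.

Primer A (CCGTAGAAGTAGAGCCCTTA) does not match the top strand, and its reverse complement TAAGGGCTCTACTTCTACGG does not match either.
With no annealing site for primer A, no amplification occurs.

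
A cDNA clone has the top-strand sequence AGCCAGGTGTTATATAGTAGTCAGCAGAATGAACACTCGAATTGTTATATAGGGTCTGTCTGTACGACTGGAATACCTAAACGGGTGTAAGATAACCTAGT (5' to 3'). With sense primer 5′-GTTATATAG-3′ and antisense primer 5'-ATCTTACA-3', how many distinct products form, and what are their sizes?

The forward primer GTTATATAG matches the top strand at positions 9–17, 44–52.
The reverse primer's reverse complement is TGTAAGAT, matching at positions 86–93.
Each forward site pairs with the reverse site to give a product ending at position 93: sizes 85, 50 bp.

Two products: 85 bp, 50 bp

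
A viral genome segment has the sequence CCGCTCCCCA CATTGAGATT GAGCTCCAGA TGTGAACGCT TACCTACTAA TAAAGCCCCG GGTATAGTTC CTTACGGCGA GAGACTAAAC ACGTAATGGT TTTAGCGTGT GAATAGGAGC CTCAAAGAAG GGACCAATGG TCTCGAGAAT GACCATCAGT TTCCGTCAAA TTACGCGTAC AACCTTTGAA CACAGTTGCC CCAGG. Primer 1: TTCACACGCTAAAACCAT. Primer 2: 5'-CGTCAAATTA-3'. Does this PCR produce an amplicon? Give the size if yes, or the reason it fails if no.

Primer 1 (TTCACACGCTAAAACCAT) has reverse complement ATGGTTTTAGCGTGTGAA, which matches the top strand at positions 96–113; primer 1 anneals to the top strand there with its 3' end pointing upstream toward position 96.
Primer 2 (CGTCAAATTA) matches the top strand directly at positions 164–173; it anneals to the bottom strand with its 3' end pointing downstream toward position 173.
The 3' ends diverge (primer 1 extends toward position 1, primer 2 toward position 205), so the primers never converge on a shared product.

No product — the primers' 3' ends point away from each other.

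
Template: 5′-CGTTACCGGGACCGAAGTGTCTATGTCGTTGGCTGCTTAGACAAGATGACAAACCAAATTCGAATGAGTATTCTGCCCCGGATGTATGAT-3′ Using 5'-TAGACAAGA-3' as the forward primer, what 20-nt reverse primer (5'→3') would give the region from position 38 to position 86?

The product's 3' end on the top strand is position 86.
The reverse primer anneals to the top strand over positions 67–86, i.e. to AGTATTCTGCCCCGGATGTA.
Its sequence written 5'→3' is the reverse complement: TACATCCGGGGCAGAATACT.

5'-TACATCCGGGGCAGAATACT-3'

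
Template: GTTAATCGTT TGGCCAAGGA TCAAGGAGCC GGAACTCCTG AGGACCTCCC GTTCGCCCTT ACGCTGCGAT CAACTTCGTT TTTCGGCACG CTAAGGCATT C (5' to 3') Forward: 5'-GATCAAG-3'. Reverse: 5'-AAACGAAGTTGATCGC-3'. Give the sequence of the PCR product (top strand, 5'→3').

5'-GATCAAGGAGCCGGAACTCCTGAGGACCTCCCGTTCGCCCTTACGCTGCGATCAACTTCGTTT-3'

The forward primer matches the template at positions 19–25.
Taking the reverse complement of AAACGAAGTTGATCGC gives GCGATCAACTTCGTTT, found at positions 66–81 on the template; the primer anneals here to the top strand with its 3' end pointing upstream.
The product is the template from position 19 through 81 (63 bp).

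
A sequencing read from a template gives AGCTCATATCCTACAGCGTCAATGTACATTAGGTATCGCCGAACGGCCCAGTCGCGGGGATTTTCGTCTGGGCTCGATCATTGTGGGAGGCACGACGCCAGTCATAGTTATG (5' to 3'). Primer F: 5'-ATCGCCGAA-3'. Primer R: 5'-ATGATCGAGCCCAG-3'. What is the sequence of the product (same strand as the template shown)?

5'-ATCGCCGAACGGCCCAGTCGCGGGGATTTTCGTCTGGGCTCGATCAT-3'

The forward primer matches the template at positions 35–43.
Reverse complement of the reverse primer: CTGGGCTCGATCAT. This occurs on the top strand at positions 68–81.
The product is the template from position 35 through 81 (47 bp).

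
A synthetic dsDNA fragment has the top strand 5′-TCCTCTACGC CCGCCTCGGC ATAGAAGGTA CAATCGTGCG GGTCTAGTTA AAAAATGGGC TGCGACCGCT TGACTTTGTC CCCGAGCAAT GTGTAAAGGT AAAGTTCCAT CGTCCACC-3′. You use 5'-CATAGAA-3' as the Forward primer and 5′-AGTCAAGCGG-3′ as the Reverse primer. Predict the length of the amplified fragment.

Forward primer CATAGAA is found on the top strand at positions 20–26.
Taking the reverse complement of AGTCAAGCGG gives CCGCTTGACT, found at positions 66–75 on the template; the primer anneals here to the top strand with its 3' end pointing upstream.
The product runs from position 20 to position 75, so its length is 75 − 20 + 1 = 56 bp.

56 bp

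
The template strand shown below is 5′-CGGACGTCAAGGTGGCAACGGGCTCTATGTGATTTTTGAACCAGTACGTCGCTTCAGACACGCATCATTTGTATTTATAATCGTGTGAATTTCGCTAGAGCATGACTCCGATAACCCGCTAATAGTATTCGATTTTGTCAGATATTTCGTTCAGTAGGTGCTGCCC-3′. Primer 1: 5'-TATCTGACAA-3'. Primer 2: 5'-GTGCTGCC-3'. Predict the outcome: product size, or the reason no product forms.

Primer 1 (TATCTGACAA) has reverse complement TTGTCAGATA, which matches the top strand at positions 135–144; primer 1 anneals to the top strand there with its 3' end pointing upstream toward position 135.
Primer 2 (GTGCTGCC) matches the top strand directly at positions 158–165; it anneals to the bottom strand with its 3' end pointing downstream toward position 165.
The 3' ends diverge (primer 1 extends toward position 1, primer 2 toward position 166), so the primers never converge on a shared product.

No product — the primers' 3' ends point away from each other.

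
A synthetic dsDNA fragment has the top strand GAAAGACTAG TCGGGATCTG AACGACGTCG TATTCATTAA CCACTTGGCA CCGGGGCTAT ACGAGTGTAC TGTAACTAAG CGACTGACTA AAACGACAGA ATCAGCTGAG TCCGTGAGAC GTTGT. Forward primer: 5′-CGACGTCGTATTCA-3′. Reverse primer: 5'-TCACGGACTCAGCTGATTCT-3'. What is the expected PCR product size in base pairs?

95 bp

Forward primer CGACGTCGTATTCA is found on the top strand at positions 23–36.
Reverse complement of the reverse primer: AGAATCAGCTGAGTCCGTGA. This occurs on the top strand at positions 98–117.
Product length = (reverse-primer end) − (forward-primer start) + 1 = 117 − 23 + 1 = 95 bp.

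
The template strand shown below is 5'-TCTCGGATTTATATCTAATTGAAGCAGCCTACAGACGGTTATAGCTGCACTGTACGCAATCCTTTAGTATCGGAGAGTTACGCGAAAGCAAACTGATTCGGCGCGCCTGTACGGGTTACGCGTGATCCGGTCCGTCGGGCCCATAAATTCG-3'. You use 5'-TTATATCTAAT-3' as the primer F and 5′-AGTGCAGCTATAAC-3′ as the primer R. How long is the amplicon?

The forward primer matches the template at positions 9–19.
Taking the reverse complement of AGTGCAGCTATAAC gives GTTATAGCTGCACT, found at positions 38–51 on the template; the primer anneals here to the top strand with its 3' end pointing upstream.
Amplicon spans positions 9–51: 43 bp.

43 bp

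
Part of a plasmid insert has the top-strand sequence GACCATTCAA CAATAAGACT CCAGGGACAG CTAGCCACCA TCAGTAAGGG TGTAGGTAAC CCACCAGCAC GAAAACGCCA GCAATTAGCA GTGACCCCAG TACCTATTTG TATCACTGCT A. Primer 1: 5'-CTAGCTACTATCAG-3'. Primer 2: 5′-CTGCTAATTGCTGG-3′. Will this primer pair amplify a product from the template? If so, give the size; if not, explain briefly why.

No product — primer 1 has no binding site in the template.

Primer 1 (CTAGCTACTATCAG) does not match the top strand, and its reverse complement CTGATAGTAGCTAG does not match either.
With no annealing site for primer 1, no amplification occurs.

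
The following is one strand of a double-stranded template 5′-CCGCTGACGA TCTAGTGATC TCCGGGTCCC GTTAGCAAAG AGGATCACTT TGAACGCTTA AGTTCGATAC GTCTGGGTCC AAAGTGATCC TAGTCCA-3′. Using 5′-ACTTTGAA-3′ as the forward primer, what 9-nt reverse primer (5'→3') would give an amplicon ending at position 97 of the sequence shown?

5'-TGGACTAGG-3'

The forward primer binds at positions 47–54; the product's 3' end on the top strand is position 97.
The reverse primer anneals to the top strand over positions 89–97, i.e. to CCTAGTCCA.
Its sequence written 5'→3' is the reverse complement: TGGACTAGG.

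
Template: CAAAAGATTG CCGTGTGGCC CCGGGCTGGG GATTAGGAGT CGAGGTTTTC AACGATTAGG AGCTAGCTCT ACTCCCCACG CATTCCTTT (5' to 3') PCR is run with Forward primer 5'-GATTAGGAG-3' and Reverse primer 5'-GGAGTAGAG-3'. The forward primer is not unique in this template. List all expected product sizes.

The forward primer GATTAGGAG matches the top strand at positions 31–39, 54–62.
The reverse primer's reverse complement is CTCTACTCC, matching at positions 67–75.
Each forward site pairs with the reverse site to give a product ending at position 75: sizes 45, 22 bp.

45 bp, 22 bp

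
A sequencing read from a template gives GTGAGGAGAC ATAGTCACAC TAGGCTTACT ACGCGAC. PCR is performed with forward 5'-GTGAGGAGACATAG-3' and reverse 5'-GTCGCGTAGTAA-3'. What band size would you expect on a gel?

37 bp

The forward primer matches the template at positions 1–14.
Taking the reverse complement of GTCGCGTAGTAA gives TTACTACGCGAC, found at positions 26–37 on the template; the primer anneals here to the top strand with its 3' end pointing upstream.
Amplicon spans positions 1–37: 37 bp.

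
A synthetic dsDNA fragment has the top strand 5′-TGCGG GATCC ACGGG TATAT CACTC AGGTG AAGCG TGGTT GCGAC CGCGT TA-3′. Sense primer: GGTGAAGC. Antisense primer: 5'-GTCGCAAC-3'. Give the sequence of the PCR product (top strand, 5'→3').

The forward primer matches the template at positions 27–34.
Reverse complement of the reverse primer: GTTGCGAC. This occurs on the top strand at positions 38–45.
The product is the template from position 27 through 45 (19 bp).

5'-GGTGAAGCGTGGTTGCGAC-3'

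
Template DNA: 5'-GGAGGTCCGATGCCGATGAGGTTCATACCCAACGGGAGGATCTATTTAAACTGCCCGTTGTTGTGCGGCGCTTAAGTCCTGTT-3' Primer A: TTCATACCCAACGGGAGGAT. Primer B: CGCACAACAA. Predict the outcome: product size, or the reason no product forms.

Primer A (TTCATACCCAACGGGAGGAT) matches the top strand at positions 22–41; it acts as a forward primer.
Primer B's reverse complement is TTGTTGTGCG, matching the top strand at positions 58–67; it acts as a reverse primer.
The 3' ends face each other across positions 22–67, giving a 46 bp product.

Yes — a 46 bp product.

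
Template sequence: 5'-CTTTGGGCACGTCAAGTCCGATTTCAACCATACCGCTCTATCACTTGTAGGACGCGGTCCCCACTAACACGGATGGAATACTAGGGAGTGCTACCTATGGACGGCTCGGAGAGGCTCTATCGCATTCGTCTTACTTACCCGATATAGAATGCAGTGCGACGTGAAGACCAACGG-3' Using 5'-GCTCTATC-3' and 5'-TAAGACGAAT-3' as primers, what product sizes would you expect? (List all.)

99 bp, 20 bp

The forward primer GCTCTATC matches the top strand at positions 35–42, 114–121.
The reverse primer's reverse complement is ATTCGTCTTA, matching at positions 124–133.
Each forward site pairs with the reverse site to give a product ending at position 133: sizes 99, 20 bp.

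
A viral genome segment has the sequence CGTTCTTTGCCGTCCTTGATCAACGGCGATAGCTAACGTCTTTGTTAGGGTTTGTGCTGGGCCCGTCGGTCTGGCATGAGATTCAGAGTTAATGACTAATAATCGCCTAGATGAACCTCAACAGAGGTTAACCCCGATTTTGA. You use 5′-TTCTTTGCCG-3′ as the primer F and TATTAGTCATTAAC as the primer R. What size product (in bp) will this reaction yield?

Scanning the template, TTCTTTGCCG occurs at positions 3–12; this primer anneals to the bottom strand there with its 3' end pointing downstream.
Reverse complement of the reverse primer: GTTAATGACTAATA. This occurs on the top strand at positions 88–101.
Product length = (reverse-primer end) − (forward-primer start) + 1 = 101 − 3 + 1 = 99 bp.

99 bp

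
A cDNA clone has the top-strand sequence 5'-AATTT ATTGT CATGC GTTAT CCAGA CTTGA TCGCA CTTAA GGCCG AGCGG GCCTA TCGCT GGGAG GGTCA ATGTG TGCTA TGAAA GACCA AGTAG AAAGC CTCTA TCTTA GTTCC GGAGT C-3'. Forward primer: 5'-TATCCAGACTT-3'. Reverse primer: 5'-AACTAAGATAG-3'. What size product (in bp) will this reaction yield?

96 bp

The forward primer matches the template at positions 18–28.
Taking the reverse complement of AACTAAGATAG gives CTATCTTAGTT, found at positions 103–113 on the template; the primer anneals here to the top strand with its 3' end pointing upstream.
Amplicon spans positions 18–113: 96 bp.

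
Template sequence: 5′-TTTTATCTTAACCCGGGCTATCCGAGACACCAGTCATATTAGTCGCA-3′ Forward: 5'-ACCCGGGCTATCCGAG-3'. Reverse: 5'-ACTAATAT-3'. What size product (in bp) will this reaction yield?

33 bp

Forward primer ACCCGGGCTATCCGAG is found on the top strand at positions 11–26.
Reverse complement of the reverse primer: ATATTAGT. This occurs on the top strand at positions 36–43.
Amplicon spans positions 11–43: 33 bp.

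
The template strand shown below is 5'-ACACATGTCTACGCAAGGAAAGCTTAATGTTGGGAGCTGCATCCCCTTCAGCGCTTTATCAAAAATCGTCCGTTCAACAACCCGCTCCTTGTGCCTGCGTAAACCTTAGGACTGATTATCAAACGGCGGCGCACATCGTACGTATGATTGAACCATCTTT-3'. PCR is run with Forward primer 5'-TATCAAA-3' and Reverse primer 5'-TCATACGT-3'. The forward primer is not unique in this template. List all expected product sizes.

91 bp, 31 bp

The forward primer TATCAAA matches the top strand at positions 57–63, 117–123.
The reverse primer's reverse complement is ACGTATGA, matching at positions 140–147.
Each forward site pairs with the reverse site to give a product ending at position 147: sizes 91, 31 bp.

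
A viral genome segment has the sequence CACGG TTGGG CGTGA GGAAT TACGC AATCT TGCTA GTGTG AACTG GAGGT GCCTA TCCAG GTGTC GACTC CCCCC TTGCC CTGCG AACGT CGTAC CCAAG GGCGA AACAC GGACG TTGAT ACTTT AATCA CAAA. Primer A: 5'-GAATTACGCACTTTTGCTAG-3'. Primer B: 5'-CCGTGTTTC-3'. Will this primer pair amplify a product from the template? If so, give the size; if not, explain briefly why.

No product — primer A has no binding site in the template.

Primer A (GAATTACGCACTTTTGCTAG) does not match the top strand, and its reverse complement CTAGCAAAAGTGCGTAATTC does not match either.
With no annealing site for primer A, no amplification occurs.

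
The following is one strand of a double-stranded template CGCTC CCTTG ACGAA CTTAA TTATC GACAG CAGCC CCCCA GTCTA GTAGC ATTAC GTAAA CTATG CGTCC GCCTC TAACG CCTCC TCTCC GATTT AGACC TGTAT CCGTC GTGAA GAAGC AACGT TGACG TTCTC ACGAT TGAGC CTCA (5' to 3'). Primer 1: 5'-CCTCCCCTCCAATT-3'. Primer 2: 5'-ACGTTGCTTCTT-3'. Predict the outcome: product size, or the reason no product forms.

No product — primer 1 has no binding site in the template.

Primer 1 (CCTCCCCTCCAATT) does not match the top strand, and its reverse complement AATTGGAGGGGAGG does not match either.
With no annealing site for primer 1, no amplification occurs.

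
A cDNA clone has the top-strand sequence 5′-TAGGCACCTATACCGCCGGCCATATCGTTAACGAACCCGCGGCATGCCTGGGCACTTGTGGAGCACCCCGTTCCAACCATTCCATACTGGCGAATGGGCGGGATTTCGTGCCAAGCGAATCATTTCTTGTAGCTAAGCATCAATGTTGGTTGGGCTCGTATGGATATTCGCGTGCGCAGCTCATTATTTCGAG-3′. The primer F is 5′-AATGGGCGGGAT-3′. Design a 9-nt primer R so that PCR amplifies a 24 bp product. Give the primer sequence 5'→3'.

5'-GCTTGGCAC-3'

The forward primer binds at positions 93–104, so a 24 bp product ends at position 93 + 24 − 1 = 116.
The reverse primer anneals to the top strand over positions 108–116, i.e. to GTGCCAAGC.
Its sequence written 5'→3' is the reverse complement: GCTTGGCAC.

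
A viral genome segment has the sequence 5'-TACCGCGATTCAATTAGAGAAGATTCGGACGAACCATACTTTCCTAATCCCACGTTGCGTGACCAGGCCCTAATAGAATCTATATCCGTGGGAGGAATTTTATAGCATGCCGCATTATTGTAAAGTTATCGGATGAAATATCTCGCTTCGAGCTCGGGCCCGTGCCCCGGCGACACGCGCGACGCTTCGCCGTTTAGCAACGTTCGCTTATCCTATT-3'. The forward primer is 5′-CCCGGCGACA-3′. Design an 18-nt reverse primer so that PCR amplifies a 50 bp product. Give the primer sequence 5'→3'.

5'-TAGGATAAGCGAACGTTG-3'

The forward primer binds at positions 166–175, so a 50 bp product ends at position 166 + 50 − 1 = 215.
The reverse primer anneals to the top strand over positions 198–215, i.e. to CAACGTTCGCTTATCCTA.
Its sequence written 5'→3' is the reverse complement: TAGGATAAGCGAACGTTG.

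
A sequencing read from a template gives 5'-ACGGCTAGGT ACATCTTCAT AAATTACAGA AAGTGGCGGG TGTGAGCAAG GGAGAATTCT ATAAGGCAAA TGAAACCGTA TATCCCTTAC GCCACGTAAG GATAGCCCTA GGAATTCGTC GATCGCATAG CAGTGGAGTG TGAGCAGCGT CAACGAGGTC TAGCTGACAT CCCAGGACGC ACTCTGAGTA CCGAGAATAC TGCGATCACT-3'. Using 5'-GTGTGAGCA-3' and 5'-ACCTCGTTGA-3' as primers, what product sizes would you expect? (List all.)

120 bp, 22 bp

The forward primer GTGTGAGCA matches the top strand at positions 40–48, 138–146.
The reverse primer's reverse complement is TCAACGAGGT, matching at positions 150–159.
Each forward site pairs with the reverse site to give a product ending at position 159: sizes 120, 22 bp.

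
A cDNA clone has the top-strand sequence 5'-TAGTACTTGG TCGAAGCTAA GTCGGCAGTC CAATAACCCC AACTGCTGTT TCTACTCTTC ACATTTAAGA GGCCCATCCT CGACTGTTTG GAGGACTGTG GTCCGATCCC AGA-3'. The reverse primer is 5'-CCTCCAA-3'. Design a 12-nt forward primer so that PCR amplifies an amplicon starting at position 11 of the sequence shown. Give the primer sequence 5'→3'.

The reverse primer's reverse complement TTGGAGG matches the template at positions 88–94; the product starts at position 11.
The forward primer is identical to the top strand over positions 11–22: TCGAAGCTAAGT.

5'-TCGAAGCTAAGT-3'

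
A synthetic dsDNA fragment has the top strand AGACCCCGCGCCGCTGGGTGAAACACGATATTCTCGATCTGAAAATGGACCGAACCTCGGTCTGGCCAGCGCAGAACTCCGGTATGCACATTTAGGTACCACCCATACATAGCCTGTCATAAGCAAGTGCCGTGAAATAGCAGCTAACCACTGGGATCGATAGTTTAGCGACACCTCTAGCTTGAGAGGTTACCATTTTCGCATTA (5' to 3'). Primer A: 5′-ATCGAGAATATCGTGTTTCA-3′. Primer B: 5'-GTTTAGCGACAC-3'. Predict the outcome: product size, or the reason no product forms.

No product — the primers' 3' ends point away from each other.

Primer A (ATCGAGAATATCGTGTTTCA) has reverse complement TGAAACACGATATTCTCGAT, which matches the top strand at positions 19–38; primer A anneals to the top strand there with its 3' end pointing upstream toward position 19.
Primer B (GTTTAGCGACAC) matches the top strand directly at positions 163–174; it anneals to the bottom strand with its 3' end pointing downstream toward position 174.
The 3' ends diverge (primer A extends toward position 1, primer B toward position 206), so the primers never converge on a shared product.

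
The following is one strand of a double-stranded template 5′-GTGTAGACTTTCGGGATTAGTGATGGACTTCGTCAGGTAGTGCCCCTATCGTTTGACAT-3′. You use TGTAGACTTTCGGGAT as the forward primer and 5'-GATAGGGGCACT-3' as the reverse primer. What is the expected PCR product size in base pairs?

Scanning the template, TGTAGACTTTCGGGAT occurs at positions 2–17; this primer anneals to the bottom strand there with its 3' end pointing downstream.
Taking the reverse complement of GATAGGGGCACT gives AGTGCCCCTATC, found at positions 39–50 on the template; the primer anneals here to the top strand with its 3' end pointing upstream.
Amplicon spans positions 2–50: 49 bp.

49 bp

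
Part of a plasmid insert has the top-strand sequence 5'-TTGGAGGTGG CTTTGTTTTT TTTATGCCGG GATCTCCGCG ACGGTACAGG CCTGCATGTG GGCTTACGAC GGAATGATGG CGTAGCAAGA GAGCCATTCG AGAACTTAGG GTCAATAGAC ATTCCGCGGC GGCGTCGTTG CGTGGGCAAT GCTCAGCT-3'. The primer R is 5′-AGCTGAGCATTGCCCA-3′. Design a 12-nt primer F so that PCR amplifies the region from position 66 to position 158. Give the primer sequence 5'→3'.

The reverse primer's reverse complement TGGGCAATGCTCAGCT matches the template at positions 143–158; the product starts at position 66.
The forward primer is identical to the top strand over positions 66–77: ACGACGGAATGA.

5'-ACGACGGAATGA-3'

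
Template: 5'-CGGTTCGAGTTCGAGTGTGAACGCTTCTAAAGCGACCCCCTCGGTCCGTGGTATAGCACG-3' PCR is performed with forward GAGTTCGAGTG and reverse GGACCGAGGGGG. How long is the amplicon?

41 bp

The forward primer matches the template at positions 7–17.
Reverse complement of the reverse primer: CCCCCTCGGTCC. This occurs on the top strand at positions 36–47.
Amplicon spans positions 7–47: 41 bp.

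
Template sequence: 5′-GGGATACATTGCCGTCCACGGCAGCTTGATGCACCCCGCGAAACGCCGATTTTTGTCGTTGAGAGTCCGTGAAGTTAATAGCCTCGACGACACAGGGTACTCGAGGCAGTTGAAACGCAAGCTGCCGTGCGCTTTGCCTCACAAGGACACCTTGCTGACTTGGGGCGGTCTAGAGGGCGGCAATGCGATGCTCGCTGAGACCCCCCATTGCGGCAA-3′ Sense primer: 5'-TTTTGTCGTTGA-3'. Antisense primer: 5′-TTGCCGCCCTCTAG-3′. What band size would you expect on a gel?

133 bp

Scanning the template, TTTTGTCGTTGA occurs at positions 51–62; this primer anneals to the bottom strand there with its 3' end pointing downstream.
Reverse complement of the reverse primer: CTAGAGGGCGGCAA. This occurs on the top strand at positions 170–183.
The product runs from position 51 to position 183, so its length is 183 − 51 + 1 = 133 bp.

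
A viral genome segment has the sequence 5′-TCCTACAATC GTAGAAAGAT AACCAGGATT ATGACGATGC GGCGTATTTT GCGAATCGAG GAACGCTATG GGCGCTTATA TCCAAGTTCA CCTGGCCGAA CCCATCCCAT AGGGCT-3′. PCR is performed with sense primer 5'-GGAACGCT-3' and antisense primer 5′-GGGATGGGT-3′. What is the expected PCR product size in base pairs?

49 bp

Scanning the template, GGAACGCT occurs at positions 60–67; this primer anneals to the bottom strand there with its 3' end pointing downstream.
Taking the reverse complement of GGGATGGGT gives ACCCATCCC, found at positions 100–108 on the template; the primer anneals here to the top strand with its 3' end pointing upstream.
Product length = (reverse-primer end) − (forward-primer start) + 1 = 108 − 60 + 1 = 49 bp.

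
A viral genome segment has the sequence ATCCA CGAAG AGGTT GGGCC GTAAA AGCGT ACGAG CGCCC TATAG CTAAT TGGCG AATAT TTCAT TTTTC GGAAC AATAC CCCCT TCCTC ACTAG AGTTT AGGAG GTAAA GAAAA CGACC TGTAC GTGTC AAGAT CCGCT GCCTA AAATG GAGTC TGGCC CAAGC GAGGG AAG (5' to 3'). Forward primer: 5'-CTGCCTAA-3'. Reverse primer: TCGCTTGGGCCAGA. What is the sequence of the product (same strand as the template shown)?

5'-CTGCCTAAAATGGAGTCTGGCCCAAGCGA-3'

Forward primer CTGCCTAA is found on the top strand at positions 139–146.
Reverse complement of the reverse primer: TCTGGCCCAAGCGA. This occurs on the top strand at positions 154–167.
The product is the template from position 139 through 167 (29 bp).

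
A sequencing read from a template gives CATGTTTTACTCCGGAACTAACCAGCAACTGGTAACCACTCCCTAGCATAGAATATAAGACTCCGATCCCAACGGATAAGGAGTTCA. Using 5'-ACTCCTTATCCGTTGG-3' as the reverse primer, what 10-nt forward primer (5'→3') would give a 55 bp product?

5'-TGGTAACCAC-3'

The reverse primer's reverse complement CCAACGGATAAGGAGT matches the template at positions 69–84, so the product ends at position 84.
A 55 bp product then starts at position 84 − 55 + 1 = 30.
The forward primer is identical to the top strand there: TGGTAACCAC.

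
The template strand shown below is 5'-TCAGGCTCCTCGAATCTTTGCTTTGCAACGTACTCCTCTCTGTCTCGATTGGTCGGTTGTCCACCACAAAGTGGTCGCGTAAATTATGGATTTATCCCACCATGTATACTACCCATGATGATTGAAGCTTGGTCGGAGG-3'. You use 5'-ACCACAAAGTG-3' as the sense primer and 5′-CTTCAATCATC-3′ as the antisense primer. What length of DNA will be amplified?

65 bp

Scanning the template, ACCACAAAGTG occurs at positions 63–73; this primer anneals to the bottom strand there with its 3' end pointing downstream.
The reverse primer's reverse complement is GATGATTGAAG, which matches the template at positions 117–127.
Product length = (reverse-primer end) − (forward-primer start) + 1 = 127 − 63 + 1 = 65 bp.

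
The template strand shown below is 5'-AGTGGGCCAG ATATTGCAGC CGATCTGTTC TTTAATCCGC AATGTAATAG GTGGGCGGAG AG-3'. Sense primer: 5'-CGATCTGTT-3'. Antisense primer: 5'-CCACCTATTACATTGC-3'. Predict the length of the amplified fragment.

34 bp

Scanning the template, CGATCTGTT occurs at positions 21–29; this primer anneals to the bottom strand there with its 3' end pointing downstream.
Taking the reverse complement of CCACCTATTACATTGC gives GCAATGTAATAGGTGG, found at positions 39–54 on the template; the primer anneals here to the top strand with its 3' end pointing upstream.
Product length = (reverse-primer end) − (forward-primer start) + 1 = 54 − 21 + 1 = 34 bp.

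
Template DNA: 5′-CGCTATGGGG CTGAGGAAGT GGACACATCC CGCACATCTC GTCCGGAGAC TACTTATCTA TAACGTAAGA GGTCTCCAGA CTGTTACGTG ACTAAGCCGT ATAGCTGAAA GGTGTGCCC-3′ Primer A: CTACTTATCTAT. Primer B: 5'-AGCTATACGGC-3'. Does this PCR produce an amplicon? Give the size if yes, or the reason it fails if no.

Yes — a 57 bp product.

Primer A (CTACTTATCTAT) matches the top strand at positions 50–61; it acts as a forward primer.
Primer B's reverse complement is GCCGTATAGCT, matching the top strand at positions 96–106; it acts as a reverse primer.
The 3' ends face each other across positions 50–106, giving a 57 bp product.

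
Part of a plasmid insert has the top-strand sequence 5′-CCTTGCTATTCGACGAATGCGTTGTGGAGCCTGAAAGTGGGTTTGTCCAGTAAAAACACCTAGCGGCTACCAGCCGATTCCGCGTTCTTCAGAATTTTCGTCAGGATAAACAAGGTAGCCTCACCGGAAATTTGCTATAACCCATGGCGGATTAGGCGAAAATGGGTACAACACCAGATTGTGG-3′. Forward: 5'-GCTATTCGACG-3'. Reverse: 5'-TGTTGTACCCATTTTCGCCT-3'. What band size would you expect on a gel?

169 bp

The forward primer matches the template at positions 5–15.
The reverse primer's reverse complement is AGGCGAAAATGGGTACAACA, which matches the template at positions 154–173.
Amplicon spans positions 5–173: 169 bp.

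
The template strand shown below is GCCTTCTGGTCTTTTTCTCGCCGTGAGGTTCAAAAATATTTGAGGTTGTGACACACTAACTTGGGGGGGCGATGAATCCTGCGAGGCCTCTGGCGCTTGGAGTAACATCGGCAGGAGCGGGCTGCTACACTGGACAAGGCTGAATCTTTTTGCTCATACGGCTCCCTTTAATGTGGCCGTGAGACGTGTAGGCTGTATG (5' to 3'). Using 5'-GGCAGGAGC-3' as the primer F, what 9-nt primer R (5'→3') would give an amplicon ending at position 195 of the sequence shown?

5'-CAGCCTACA-3'

The forward primer binds at positions 110–118; the product's 3' end on the top strand is position 195.
The reverse primer anneals to the top strand over positions 187–195, i.e. to TGTAGGCTG.
Its sequence written 5'→3' is the reverse complement: CAGCCTACA.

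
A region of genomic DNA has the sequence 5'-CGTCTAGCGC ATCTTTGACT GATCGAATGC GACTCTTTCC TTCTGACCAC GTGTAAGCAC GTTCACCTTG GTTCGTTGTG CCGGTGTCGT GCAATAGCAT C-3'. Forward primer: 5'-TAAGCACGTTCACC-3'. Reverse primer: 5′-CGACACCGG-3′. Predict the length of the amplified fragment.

36 bp

Scanning the template, TAAGCACGTTCACC occurs at positions 54–67; this primer anneals to the bottom strand there with its 3' end pointing downstream.
The reverse primer's reverse complement is CCGGTGTCG, which matches the template at positions 81–89.
Product length = (reverse-primer end) − (forward-primer start) + 1 = 89 − 54 + 1 = 36 bp.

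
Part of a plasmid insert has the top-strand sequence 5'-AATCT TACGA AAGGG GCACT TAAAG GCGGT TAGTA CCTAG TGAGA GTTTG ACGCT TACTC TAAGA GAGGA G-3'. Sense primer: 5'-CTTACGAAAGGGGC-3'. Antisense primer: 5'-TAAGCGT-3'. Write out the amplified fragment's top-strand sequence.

5'-CTTACGAAAGGGGCACTTAAAGGCGGTTAGTACCTAGTGAGAGTTTGACGCTTA-3'

Forward primer CTTACGAAAGGGGC is found on the top strand at positions 4–17.
The reverse primer's reverse complement is ACGCTTA, which matches the template at positions 51–57.
The product is the template from position 4 through 57 (54 bp).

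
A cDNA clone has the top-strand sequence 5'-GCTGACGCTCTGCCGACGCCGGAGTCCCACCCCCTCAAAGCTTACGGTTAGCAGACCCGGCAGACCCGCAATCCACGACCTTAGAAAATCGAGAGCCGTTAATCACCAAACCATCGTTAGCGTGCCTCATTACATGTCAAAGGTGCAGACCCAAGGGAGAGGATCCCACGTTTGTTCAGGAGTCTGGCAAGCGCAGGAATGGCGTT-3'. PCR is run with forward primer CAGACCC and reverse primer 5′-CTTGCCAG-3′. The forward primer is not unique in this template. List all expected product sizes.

The forward primer CAGACCC matches the top strand at positions 52–58, 61–67, 146–152.
The reverse primer's reverse complement is CTGGCAAG, matching at positions 184–191.
Each forward site pairs with the reverse site to give a product ending at position 191: sizes 140, 131, 46 bp.

140 bp, 131 bp, 46 bp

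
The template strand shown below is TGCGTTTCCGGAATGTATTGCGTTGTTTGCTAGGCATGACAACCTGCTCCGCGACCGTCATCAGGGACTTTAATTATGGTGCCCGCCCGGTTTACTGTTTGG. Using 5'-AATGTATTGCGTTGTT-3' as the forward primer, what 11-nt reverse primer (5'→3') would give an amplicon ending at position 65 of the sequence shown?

The forward primer binds at positions 12–27; the product's 3' end on the top strand is position 65.
The reverse primer anneals to the top strand over positions 55–65, i.e. to CCGTCATCAGG.
Its sequence written 5'→3' is the reverse complement: CCTGATGACGG.

5'-CCTGATGACGG-3'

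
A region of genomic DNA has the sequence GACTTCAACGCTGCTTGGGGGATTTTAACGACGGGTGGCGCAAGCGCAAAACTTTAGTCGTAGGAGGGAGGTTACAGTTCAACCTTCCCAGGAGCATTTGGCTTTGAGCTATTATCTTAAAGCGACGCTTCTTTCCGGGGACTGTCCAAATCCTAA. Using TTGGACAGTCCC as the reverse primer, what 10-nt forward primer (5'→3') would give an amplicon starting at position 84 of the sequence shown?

5'-CTTCCCAGGA-3'

The reverse primer's reverse complement GGGACTGTCCAA matches the template at positions 138–149; the product starts at position 84.
The forward primer is identical to the top strand over positions 84–93: CTTCCCAGGA.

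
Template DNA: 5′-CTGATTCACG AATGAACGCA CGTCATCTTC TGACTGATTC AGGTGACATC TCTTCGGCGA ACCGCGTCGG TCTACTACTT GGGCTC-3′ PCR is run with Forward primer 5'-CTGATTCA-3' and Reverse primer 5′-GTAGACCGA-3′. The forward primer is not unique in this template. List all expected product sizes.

The forward primer CTGATTCA matches the top strand at positions 1–8, 34–41.
The reverse primer's reverse complement is TCGGTCTAC, matching at positions 67–75.
Each forward site pairs with the reverse site to give a product ending at position 75: sizes 75, 42 bp.

75 bp, 42 bp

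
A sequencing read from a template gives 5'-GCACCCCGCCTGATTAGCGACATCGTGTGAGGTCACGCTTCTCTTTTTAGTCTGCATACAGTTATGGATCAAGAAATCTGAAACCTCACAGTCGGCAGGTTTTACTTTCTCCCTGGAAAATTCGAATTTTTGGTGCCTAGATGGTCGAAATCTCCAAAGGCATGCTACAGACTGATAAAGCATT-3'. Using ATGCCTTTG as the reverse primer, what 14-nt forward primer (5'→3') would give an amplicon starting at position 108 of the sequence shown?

The reverse primer's reverse complement CAAAGGCAT matches the template at positions 155–163; the product starts at position 108.
The forward primer is identical to the top strand over positions 108–121: TCTCCCTGGAAAAT.

5'-TCTCCCTGGAAAAT-3'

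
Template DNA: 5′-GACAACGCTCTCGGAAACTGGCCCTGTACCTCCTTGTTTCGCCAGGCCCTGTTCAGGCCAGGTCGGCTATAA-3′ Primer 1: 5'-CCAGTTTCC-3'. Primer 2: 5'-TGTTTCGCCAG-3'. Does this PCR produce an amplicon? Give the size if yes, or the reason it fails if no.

No product — the primers' 3' ends point away from each other.

Primer 1 (CCAGTTTCC) has reverse complement GGAAACTGG, which matches the top strand at positions 13–21; primer 1 anneals to the top strand there with its 3' end pointing upstream toward position 13.
Primer 2 (TGTTTCGCCAG) matches the top strand directly at positions 35–45; it anneals to the bottom strand with its 3' end pointing downstream toward position 45.
The 3' ends diverge (primer 1 extends toward position 1, primer 2 toward position 72), so the primers never converge on a shared product.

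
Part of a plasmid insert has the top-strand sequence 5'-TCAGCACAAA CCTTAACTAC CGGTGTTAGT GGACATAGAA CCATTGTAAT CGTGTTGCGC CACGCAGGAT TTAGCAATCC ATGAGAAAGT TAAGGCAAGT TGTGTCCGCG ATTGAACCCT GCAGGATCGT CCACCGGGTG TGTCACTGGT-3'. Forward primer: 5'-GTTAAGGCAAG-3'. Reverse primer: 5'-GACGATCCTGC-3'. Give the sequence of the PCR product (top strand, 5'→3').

The forward primer matches the template at positions 89–99.
Reverse complement of the reverse primer: GCAGGATCGTC. This occurs on the top strand at positions 121–131.
The product is the template from position 89 through 131 (43 bp).

5'-GTTAAGGCAAGTTGTGTCCGCGATTGAACCCTGCAGGATCGTC-3'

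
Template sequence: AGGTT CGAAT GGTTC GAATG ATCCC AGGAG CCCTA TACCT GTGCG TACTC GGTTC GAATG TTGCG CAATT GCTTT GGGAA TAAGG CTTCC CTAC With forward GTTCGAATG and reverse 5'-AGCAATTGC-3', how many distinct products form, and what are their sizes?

Three products: 71 bp, 62 bp, 22 bp

The forward primer GTTCGAATG matches the top strand at positions 3–11, 12–20, 52–60.
The reverse primer's reverse complement is GCAATTGCT, matching at positions 65–73.
Each forward site pairs with the reverse site to give a product ending at position 73: sizes 71, 62, 22 bp.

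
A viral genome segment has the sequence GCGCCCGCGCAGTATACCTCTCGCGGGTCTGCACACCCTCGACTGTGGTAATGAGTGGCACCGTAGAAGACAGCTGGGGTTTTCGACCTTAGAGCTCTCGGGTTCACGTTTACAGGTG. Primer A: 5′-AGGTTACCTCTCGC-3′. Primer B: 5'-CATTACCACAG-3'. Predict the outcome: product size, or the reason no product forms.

No product — primer A has no binding site in the template.

Primer A (AGGTTACCTCTCGC) does not match the top strand, and its reverse complement GCGAGAGGTAACCT does not match either.
With no annealing site for primer A, no amplification occurs.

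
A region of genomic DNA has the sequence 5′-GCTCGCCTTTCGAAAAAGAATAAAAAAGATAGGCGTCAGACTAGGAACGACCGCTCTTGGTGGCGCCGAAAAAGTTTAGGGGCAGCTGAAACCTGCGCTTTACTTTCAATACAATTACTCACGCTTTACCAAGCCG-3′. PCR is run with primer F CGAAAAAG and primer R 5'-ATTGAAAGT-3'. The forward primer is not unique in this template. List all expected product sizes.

100 bp, 44 bp

The forward primer CGAAAAAG matches the top strand at positions 11–18, 67–74.
The reverse primer's reverse complement is ACTTTCAAT, matching at positions 102–110.
Each forward site pairs with the reverse site to give a product ending at position 110: sizes 100, 44 bp.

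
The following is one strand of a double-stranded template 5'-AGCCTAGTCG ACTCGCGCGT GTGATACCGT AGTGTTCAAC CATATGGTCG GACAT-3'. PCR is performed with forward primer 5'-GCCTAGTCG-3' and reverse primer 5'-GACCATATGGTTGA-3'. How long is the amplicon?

Scanning the template, GCCTAGTCG occurs at positions 2–10; this primer anneals to the bottom strand there with its 3' end pointing downstream.
Taking the reverse complement of GACCATATGGTTGA gives TCAACCATATGGTC, found at positions 36–49 on the template; the primer anneals here to the top strand with its 3' end pointing upstream.
The product runs from position 2 to position 49, so its length is 49 − 2 + 1 = 48 bp.

48 bp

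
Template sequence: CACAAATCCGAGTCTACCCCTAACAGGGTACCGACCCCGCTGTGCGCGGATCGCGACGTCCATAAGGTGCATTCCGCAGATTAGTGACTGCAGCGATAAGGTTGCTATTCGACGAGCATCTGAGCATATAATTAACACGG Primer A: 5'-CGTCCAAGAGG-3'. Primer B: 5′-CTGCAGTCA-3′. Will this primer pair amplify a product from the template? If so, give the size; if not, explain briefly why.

Primer A (CGTCCAAGAGG) does not match the top strand, and its reverse complement CCTCTTGGACG does not match either.
With no annealing site for primer A, no amplification occurs.

No product — primer A has no binding site in the template.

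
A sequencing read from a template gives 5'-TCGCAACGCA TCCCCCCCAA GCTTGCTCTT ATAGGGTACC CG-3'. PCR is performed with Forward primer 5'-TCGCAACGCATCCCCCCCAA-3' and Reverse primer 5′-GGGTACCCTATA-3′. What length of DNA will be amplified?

Scanning the template, TCGCAACGCATCCCCCCCAA occurs at positions 1–20; this primer anneals to the bottom strand there with its 3' end pointing downstream.
The reverse primer's reverse complement is TATAGGGTACCC, which matches the template at positions 30–41.
Amplicon spans positions 1–41: 41 bp.

41 bp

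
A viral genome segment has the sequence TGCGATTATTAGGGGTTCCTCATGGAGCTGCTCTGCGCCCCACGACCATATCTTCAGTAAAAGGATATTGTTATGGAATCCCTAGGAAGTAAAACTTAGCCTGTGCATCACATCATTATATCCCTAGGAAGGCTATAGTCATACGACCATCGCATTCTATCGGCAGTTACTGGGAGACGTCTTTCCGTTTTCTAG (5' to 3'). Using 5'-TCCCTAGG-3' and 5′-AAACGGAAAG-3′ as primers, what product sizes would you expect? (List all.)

The forward primer TCCCTAGG matches the top strand at positions 79–86, 121–128.
The reverse primer's reverse complement is CTTTCCGTTT, matching at positions 181–190.
Each forward site pairs with the reverse site to give a product ending at position 190: sizes 112, 70 bp.

112 bp, 70 bp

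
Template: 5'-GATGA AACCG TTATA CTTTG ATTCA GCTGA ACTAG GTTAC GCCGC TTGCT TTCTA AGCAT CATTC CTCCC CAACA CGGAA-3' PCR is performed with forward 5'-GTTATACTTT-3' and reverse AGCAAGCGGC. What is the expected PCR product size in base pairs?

41 bp

The forward primer matches the template at positions 10–19.
Taking the reverse complement of AGCAAGCGGC gives GCCGCTTGCT, found at positions 41–50 on the template; the primer anneals here to the top strand with its 3' end pointing upstream.
Product length = (reverse-primer end) − (forward-primer start) + 1 = 50 − 10 + 1 = 41 bp.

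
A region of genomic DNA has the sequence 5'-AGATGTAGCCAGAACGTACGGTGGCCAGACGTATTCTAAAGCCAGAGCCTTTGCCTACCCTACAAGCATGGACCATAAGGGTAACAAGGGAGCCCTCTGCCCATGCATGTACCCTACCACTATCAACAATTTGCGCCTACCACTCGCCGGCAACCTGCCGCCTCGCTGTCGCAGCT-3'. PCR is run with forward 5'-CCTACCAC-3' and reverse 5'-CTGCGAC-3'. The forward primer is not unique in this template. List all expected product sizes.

62 bp, 39 bp

The forward primer CCTACCAC matches the top strand at positions 113–120, 136–143.
The reverse primer's reverse complement is GTCGCAG, matching at positions 168–174.
Each forward site pairs with the reverse site to give a product ending at position 174: sizes 62, 39 bp.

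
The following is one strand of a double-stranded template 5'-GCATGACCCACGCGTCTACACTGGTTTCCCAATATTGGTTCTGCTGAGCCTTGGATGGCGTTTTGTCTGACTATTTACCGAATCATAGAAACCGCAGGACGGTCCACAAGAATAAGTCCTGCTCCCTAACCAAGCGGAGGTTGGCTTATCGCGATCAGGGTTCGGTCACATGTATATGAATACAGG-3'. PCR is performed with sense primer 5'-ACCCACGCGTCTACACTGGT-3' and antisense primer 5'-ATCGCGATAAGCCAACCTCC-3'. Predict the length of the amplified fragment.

150 bp

Scanning the template, ACCCACGCGTCTACACTGGT occurs at positions 6–25; this primer anneals to the bottom strand there with its 3' end pointing downstream.
Reverse complement of the reverse primer: GGAGGTTGGCTTATCGCGAT. This occurs on the top strand at positions 136–155.
The product runs from position 6 to position 155, so its length is 155 − 6 + 1 = 150 bp.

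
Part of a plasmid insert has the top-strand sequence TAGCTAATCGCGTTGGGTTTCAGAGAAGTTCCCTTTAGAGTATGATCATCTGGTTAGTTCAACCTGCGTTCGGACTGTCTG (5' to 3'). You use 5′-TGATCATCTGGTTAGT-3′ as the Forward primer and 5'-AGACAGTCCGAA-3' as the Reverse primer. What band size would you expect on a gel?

Scanning the template, TGATCATCTGGTTAGT occurs at positions 43–58; this primer anneals to the bottom strand there with its 3' end pointing downstream.
The reverse primer's reverse complement is TTCGGACTGTCT, which matches the template at positions 69–80.
The product runs from position 43 to position 80, so its length is 80 − 43 + 1 = 38 bp.

38 bp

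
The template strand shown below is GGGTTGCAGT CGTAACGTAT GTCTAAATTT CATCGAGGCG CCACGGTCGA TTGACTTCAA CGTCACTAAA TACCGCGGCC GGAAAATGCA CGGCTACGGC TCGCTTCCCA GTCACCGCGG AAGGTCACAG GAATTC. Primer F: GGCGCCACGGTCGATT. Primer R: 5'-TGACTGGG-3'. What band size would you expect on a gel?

Scanning the template, GGCGCCACGGTCGATT occurs at positions 37–52; this primer anneals to the bottom strand there with its 3' end pointing downstream.
Taking the reverse complement of TGACTGGG gives CCCAGTCA, found at positions 107–114 on the template; the primer anneals here to the top strand with its 3' end pointing upstream.
The product runs from position 37 to position 114, so its length is 114 − 37 + 1 = 78 bp.

78 bp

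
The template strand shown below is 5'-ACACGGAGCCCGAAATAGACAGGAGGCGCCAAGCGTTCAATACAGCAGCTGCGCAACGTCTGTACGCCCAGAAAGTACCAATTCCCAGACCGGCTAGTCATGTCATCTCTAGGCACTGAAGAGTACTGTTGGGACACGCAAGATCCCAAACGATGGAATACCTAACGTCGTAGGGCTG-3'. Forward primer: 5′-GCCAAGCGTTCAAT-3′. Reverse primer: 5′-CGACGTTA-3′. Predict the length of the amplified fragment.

Forward primer GCCAAGCGTTCAAT is found on the top strand at positions 28–41.
Taking the reverse complement of CGACGTTA gives TAACGTCG, found at positions 163–170 on the template; the primer anneals here to the top strand with its 3' end pointing upstream.
The product runs from position 28 to position 170, so its length is 170 − 28 + 1 = 143 bp.

143 bp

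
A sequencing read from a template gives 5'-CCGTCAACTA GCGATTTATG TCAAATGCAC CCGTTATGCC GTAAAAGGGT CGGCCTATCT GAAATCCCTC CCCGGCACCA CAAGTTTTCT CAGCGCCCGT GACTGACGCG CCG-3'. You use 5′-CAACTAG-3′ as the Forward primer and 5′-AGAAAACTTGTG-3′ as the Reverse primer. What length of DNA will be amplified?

86 bp

The forward primer matches the template at positions 5–11.
Reverse complement of the reverse primer: CACAAGTTTTCT. This occurs on the top strand at positions 79–90.
Amplicon spans positions 5–90: 86 bp.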